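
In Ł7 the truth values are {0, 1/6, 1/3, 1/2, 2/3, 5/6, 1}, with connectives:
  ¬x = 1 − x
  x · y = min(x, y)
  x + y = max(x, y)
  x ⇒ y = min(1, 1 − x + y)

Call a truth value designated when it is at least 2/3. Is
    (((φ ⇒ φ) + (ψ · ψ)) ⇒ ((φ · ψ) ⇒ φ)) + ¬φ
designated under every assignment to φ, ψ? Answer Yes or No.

At φ = 1/6, ψ = 0, for instance:
φ ⇒ φ = 1/6 ⇒ 1/6 = 1
ψ · ψ = 0 · 0 = 0
(φ ⇒ φ) + (ψ · ψ) = 1 + 0 = 1
φ · ψ = 1/6 · 0 = 0
(φ · ψ) ⇒ φ = 0 ⇒ 1/6 = 1
((φ ⇒ φ) + (ψ · ψ)) ⇒ ((φ · ψ) ⇒ φ) = 1 ⇒ 1 = 1
¬φ = ¬1/6 = 5/6
(((φ ⇒ φ) + (ψ · ψ)) ⇒ ((φ · ψ) ⇒ φ)) + ¬φ = 1 + 5/6 = 1
and checking the remaining 48 assignments likewise gives ≥ 2/3 in every case.

Yes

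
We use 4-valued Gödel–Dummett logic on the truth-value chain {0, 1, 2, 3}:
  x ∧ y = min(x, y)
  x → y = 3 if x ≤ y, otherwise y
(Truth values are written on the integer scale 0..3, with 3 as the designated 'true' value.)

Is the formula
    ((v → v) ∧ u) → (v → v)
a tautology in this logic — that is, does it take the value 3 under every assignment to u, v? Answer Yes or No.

u = 0, v = 0 ↦ 3
u = 0, v = 1 ↦ 3
u = 0, v = 2 ↦ 3
u = 0, v = 3 ↦ 3
u = 1, v = 0 ↦ 3
u = 1, v = 1 ↦ 3
u = 1, v = 2 ↦ 3
u = 1, v = 3 ↦ 3
u = 2, v = 0 ↦ 3
u = 2, v = 1 ↦ 3
u = 2, v = 2 ↦ 3
u = 2, v = 3 ↦ 3
u = 3, v = 0 ↦ 3
u = 3, v = 1 ↦ 3
u = 3, v = 2 ↦ 3
u = 3, v = 3 ↦ 3
Every assignment gives a value ≥ 3.

Yes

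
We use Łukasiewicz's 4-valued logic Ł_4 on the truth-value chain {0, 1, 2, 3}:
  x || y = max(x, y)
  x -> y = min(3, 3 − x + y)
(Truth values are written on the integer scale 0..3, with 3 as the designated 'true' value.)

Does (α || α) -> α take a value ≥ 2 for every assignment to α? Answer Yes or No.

Yes

α = 0 ↦ 3
α = 1 ↦ 3
α = 2 ↦ 3
α = 3 ↦ 3
Every assignment gives a value ≥ 2.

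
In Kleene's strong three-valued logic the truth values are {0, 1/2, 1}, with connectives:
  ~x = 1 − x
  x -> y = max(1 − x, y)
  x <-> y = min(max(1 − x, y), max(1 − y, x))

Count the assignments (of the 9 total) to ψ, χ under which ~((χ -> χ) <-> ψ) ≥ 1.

ψ = 0, χ = 0 ↦ 1  ≥
ψ = 0, χ = 1/2 ↦ 1/2  <
ψ = 0, χ = 1 ↦ 1  ≥
ψ = 1/2, χ = 0 ↦ 1/2  <
ψ = 1/2, χ = 1/2 ↦ 1/2  <
ψ = 1/2, χ = 1 ↦ 1/2  <
ψ = 1, χ = 0 ↦ 0  <
ψ = 1, χ = 1/2 ↦ 1/2  <
ψ = 1, χ = 1 ↦ 0  <
So 2 of the 9 assignments meet the threshold.

2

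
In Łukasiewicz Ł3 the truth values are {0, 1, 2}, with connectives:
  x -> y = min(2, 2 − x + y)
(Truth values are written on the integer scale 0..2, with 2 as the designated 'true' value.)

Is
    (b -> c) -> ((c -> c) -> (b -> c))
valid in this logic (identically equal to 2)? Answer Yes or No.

Yes

b = 0, c = 0 ↦ 2
b = 0, c = 1 ↦ 2
b = 0, c = 2 ↦ 2
b = 1, c = 0 ↦ 2
b = 1, c = 1 ↦ 2
b = 1, c = 2 ↦ 2
b = 2, c = 0 ↦ 2
b = 2, c = 1 ↦ 2
b = 2, c = 2 ↦ 2
Every assignment gives a value ≥ 2.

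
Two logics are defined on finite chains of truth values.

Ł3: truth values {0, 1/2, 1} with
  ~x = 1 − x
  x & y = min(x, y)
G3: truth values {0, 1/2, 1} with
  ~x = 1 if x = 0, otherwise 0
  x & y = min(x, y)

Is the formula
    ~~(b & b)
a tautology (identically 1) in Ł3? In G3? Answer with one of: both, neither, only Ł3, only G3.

In Ł3: at b = 0 the value is 0 — not a tautology.
In G3: at b = 0 the value is 0 — not a tautology.

neither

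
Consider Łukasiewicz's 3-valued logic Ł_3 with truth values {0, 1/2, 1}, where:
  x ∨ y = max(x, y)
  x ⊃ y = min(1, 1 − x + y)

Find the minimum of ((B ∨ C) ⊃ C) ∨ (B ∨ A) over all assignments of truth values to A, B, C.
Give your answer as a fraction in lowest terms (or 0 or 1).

1/2

Take A = 0, B = 1/2, C = 0:
B ∨ C = 1/2 ∨ 0 = 1/2
(B ∨ C) ⊃ C = 1/2 ⊃ 0 = 1/2
B ∨ A = 1/2 ∨ 0 = 1/2
((B ∨ C) ⊃ C) ∨ (B ∨ A) = 1/2 ∨ 1/2 = 1/2
No assignment yields a value below 1/2, so this is the minimum.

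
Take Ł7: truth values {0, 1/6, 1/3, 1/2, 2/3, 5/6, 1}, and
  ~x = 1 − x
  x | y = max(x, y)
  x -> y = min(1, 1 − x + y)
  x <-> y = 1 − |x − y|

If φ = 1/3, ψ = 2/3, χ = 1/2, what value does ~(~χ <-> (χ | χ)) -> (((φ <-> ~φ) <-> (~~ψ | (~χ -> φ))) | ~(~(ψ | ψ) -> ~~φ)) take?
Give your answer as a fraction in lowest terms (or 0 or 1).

1

~χ = ~1/2 = 1/2
χ | χ = 1/2 | 1/2 = 1/2
~χ <-> (χ | χ) = 1/2 <-> 1/2 = 1
~(~χ <-> (χ | χ)) = ~1 = 0
~φ = ~1/3 = 2/3
φ <-> ~φ = 1/3 <-> 2/3 = 2/3
~ψ = ~2/3 = 1/3
~~ψ = ~1/3 = 2/3
~χ = ~1/2 = 1/2
~χ -> φ = 1/2 -> 1/3 = 5/6
~~ψ | (~χ -> φ) = 2/3 | 5/6 = 5/6
(φ <-> ~φ) <-> (~~ψ | (~χ -> φ)) = 2/3 <-> 5/6 = 5/6
ψ | ψ = 2/3 | 2/3 = 2/3
~(ψ | ψ) = ~2/3 = 1/3
~φ = ~1/3 = 2/3
~~φ = ~2/3 = 1/3
~(ψ | ψ) -> ~~φ = 1/3 -> 1/3 = 1
~(~(ψ | ψ) -> ~~φ) = ~1 = 0
((φ <-> ~φ) <-> (~~ψ | (~χ -> φ))) | ~(~(ψ | ψ) -> ~~φ) = 5/6 | 0 = 5/6
~(~χ <-> (χ | χ)) -> (((φ <-> ~φ) <-> (~~ψ | (~χ -> φ))) | ~(~(ψ | ψ) -> ~~φ)) = 0 -> 5/6 = 1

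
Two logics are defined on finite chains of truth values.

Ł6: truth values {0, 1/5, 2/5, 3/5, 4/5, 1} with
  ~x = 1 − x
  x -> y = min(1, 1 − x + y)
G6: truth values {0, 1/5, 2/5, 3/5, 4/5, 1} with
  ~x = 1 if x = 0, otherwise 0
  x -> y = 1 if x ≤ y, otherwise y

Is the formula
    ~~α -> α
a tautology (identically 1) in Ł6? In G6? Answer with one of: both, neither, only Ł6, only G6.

In Ł6: every assignment gives 1 — tautology.
In G6: at α = 1/5 the value is 1/5 — not a tautology.

only Ł6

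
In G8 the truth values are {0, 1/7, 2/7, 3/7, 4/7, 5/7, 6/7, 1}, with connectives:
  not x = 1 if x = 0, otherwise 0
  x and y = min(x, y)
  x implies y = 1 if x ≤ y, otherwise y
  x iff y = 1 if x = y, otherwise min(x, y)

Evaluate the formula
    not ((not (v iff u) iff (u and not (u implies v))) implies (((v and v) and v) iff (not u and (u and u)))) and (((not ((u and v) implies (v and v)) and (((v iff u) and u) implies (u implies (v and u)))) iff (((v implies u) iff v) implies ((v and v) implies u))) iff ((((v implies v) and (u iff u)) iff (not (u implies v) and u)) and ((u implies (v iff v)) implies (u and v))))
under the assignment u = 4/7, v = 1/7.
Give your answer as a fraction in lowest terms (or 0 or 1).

1

v iff u = 1/7 iff 4/7 = 1/7
not (v iff u) = not 1/7 = 0
u implies v = 4/7 implies 1/7 = 1/7
not (u implies v) = not 1/7 = 0
u and not (u implies v) = 4/7 and 0 = 0
not (v iff u) iff (u and not (u implies v)) = 0 iff 0 = 1
v and v = 1/7 and 1/7 = 1/7
(v and v) and v = 1/7 and 1/7 = 1/7
not u = not 4/7 = 0
u and u = 4/7 and 4/7 = 4/7
not u and (u and u) = 0 and 4/7 = 0
((v and v) and v) iff (not u and (u and u)) = 1/7 iff 0 = 0
(not (v iff u) iff (u and not (u implies v))) implies (((v and v) and v) iff (not u and (u and u))) = 1 implies 0 = 0
not ((not (v iff u) iff (u and not (u implies v))) implies (((v and v) and v) iff (not u and (u and u)))) = not 0 = 1
u and v = 4/7 and 1/7 = 1/7
v and v = 1/7 and 1/7 = 1/7
(u and v) implies (v and v) = 1/7 implies 1/7 = 1
not ((u and v) implies (v and v)) = not 1 = 0
v iff u = 1/7 iff 4/7 = 1/7
(v iff u) and u = 1/7 and 4/7 = 1/7
v and u = 1/7 and 4/7 = 1/7
u implies (v and u) = 4/7 implies 1/7 = 1/7
((v iff u) and u) implies (u implies (v and u)) = 1/7 implies 1/7 = 1
not ((u and v) implies (v and v)) and (((v iff u) and u) implies (u implies (v and u))) = 0 and 1 = 0
v implies u = 1/7 implies 4/7 = 1
(v implies u) iff v = 1 iff 1/7 = 1/7
v and v = 1/7 and 1/7 = 1/7
(v and v) implies u = 1/7 implies 4/7 = 1
((v implies u) iff v) implies ((v and v) implies u) = 1/7 implies 1 = 1
(not ((u and v) implies (v and v)) and (((v iff u) and u) implies (u implies (v and u)))) iff (((v implies u) iff v) implies ((v and v) implies u)) = 0 iff 1 = 0
v implies v = 1/7 implies 1/7 = 1
u iff u = 4/7 iff 4/7 = 1
(v implies v) and (u iff u) = 1 and 1 = 1
u implies v = 4/7 implies 1/7 = 1/7
not (u implies v) = not 1/7 = 0
not (u implies v) and u = 0 and 4/7 = 0
((v implies v) and (u iff u)) iff (not (u implies v) and u) = 1 iff 0 = 0
v iff v = 1/7 iff 1/7 = 1
u implies (v iff v) = 4/7 implies 1 = 1
u and v = 4/7 and 1/7 = 1/7
(u implies (v iff v)) implies (u and v) = 1 implies 1/7 = 1/7
(((v implies v) and (u iff u)) iff (not (u implies v) and u)) and ((u implies (v iff v)) implies (u and v)) = 0 and 1/7 = 0
((not ((u and v) implies (v and v)) and (((v iff u) and u) implies (u implies (v and u)))) iff (((v implies u) iff v) implies ((v and v) implies u))) iff ((((v implies v) and (u iff u)) iff (not (u implies v) and u)) and ((u implies (v iff v)) implies (u and v))) = 0 iff 0 = 1
not ((not (v iff u) iff (u and not (u implies v))) implies (((v and v) and v) iff (not u and (u and u)))) and (((not ((u and v) implies (v and v)) and (((v iff u) and u) implies (u implies (v and u)))) iff (((v implies u) iff v) implies ((v and v) implies u))) iff ((((v implies v) and (u iff u)) iff (not (u implies v) and u)) and ((u implies (v iff v)) implies (u and v)))) = 1 and 1 = 1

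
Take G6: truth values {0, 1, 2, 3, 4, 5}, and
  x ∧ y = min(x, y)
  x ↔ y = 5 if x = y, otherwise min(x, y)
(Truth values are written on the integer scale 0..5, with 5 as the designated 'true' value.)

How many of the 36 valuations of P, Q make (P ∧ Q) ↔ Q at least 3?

value 5: 21 assignments (counts)
value 4: 1 assignment (counts)
value 3: 2 assignments (counts)
value 2: 3 assignments
value 1: 4 assignments
value 0: 5 assignments
So 24 of the 36 assignments meet the threshold.

24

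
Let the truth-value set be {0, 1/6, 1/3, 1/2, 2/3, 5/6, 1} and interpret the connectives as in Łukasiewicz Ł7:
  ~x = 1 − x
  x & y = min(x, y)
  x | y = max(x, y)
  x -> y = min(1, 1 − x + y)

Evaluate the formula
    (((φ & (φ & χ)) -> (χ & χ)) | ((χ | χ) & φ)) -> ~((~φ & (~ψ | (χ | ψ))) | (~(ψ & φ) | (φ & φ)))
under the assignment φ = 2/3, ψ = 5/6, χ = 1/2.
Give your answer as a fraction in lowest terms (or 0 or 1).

1/3

φ & χ = 2/3 & 1/2 = 1/2
φ & (φ & χ) = 2/3 & 1/2 = 1/2
χ & χ = 1/2 & 1/2 = 1/2
(φ & (φ & χ)) -> (χ & χ) = 1/2 -> 1/2 = 1
χ | χ = 1/2 | 1/2 = 1/2
(χ | χ) & φ = 1/2 & 2/3 = 1/2
((φ & (φ & χ)) -> (χ & χ)) | ((χ | χ) & φ) = 1 | 1/2 = 1
~φ = ~2/3 = 1/3
~ψ = ~5/6 = 1/6
χ | ψ = 1/2 | 5/6 = 5/6
~ψ | (χ | ψ) = 1/6 | 5/6 = 5/6
~φ & (~ψ | (χ | ψ)) = 1/3 & 5/6 = 1/3
ψ & φ = 5/6 & 2/3 = 2/3
~(ψ & φ) = ~2/3 = 1/3
φ & φ = 2/3 & 2/3 = 2/3
~(ψ & φ) | (φ & φ) = 1/3 | 2/3 = 2/3
(~φ & (~ψ | (χ | ψ))) | (~(ψ & φ) | (φ & φ)) = 1/3 | 2/3 = 2/3
~((~φ & (~ψ | (χ | ψ))) | (~(ψ & φ) | (φ & φ))) = ~2/3 = 1/3
(((φ & (φ & χ)) -> (χ & χ)) | ((χ | χ) & φ)) -> ~((~φ & (~ψ | (χ | ψ))) | (~(ψ & φ) | (φ & φ))) = 1 -> 1/3 = 1/3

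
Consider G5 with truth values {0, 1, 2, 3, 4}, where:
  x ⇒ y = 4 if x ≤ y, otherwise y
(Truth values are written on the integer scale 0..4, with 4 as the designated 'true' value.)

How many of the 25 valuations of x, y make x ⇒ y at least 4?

value 4: 15 assignments (counts)
value 3: 1 assignment
value 2: 2 assignments
value 1: 3 assignments
value 0: 4 assignments
So 15 of the 25 assignments meet the threshold.

15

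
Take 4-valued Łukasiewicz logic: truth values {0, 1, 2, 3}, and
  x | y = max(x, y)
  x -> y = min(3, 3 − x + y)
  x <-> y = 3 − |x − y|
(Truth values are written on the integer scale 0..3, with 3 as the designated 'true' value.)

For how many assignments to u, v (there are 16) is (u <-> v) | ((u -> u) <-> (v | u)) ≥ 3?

10

u = 0, v = 0 ↦ 3  ≥
u = 0, v = 1 ↦ 2  <
u = 0, v = 2 ↦ 2  <
u = 0, v = 3 ↦ 3  ≥
u = 1, v = 0 ↦ 2  <
u = 1, v = 1 ↦ 3  ≥
u = 1, v = 2 ↦ 2  <
u = 1, v = 3 ↦ 3  ≥
u = 2, v = 0 ↦ 2  <
u = 2, v = 1 ↦ 2  <
u = 2, v = 2 ↦ 3  ≥
u = 2, v = 3 ↦ 3  ≥
u = 3, v = 0 ↦ 3  ≥
u = 3, v = 1 ↦ 3  ≥
u = 3, v = 2 ↦ 3  ≥
u = 3, v = 3 ↦ 3  ≥
So 10 of the 16 assignments meet the threshold.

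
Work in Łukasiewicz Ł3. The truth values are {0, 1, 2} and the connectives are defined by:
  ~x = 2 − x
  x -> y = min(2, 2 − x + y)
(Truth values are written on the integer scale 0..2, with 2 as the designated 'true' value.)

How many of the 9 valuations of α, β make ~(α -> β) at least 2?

1

α = 0, β = 0 ↦ 0  <
α = 0, β = 1 ↦ 0  <
α = 0, β = 2 ↦ 0  <
α = 1, β = 0 ↦ 1  <
α = 1, β = 1 ↦ 0  <
α = 1, β = 2 ↦ 0  <
α = 2, β = 0 ↦ 2  ≥
α = 2, β = 1 ↦ 1  <
α = 2, β = 2 ↦ 0  <
So 1 of the 9 assignments meets the threshold.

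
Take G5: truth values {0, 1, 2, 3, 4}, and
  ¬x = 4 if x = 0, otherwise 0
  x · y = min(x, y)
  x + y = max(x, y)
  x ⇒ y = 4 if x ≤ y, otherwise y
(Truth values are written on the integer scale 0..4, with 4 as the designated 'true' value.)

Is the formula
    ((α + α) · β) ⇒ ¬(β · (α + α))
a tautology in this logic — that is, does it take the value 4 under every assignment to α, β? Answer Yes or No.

Counterexample: take α = 1, β = 1.
α + α = 1 + 1 = 1
(α + α) · β = 1 · 1 = 1
β · (α + α) = 1 · 1 = 1
¬(β · (α + α)) = ¬1 = 0
((α + α) · β) ⇒ ¬(β · (α + α)) = 1 ⇒ 0 = 0
This gives 0 ≠ 4.

No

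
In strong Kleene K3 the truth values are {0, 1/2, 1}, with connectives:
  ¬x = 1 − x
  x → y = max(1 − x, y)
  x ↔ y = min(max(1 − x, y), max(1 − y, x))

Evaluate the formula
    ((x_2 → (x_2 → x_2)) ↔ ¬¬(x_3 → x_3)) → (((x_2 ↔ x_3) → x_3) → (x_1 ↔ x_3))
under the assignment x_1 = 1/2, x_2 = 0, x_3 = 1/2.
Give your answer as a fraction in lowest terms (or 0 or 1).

x_2 → x_2 = 0 → 0 = 1
x_2 → (x_2 → x_2) = 0 → 1 = 1
x_3 → x_3 = 1/2 → 1/2 = 1/2
¬(x_3 → x_3) = ¬1/2 = 1/2
¬¬(x_3 → x_3) = ¬1/2 = 1/2
(x_2 → (x_2 → x_2)) ↔ ¬¬(x_3 → x_3) = 1 ↔ 1/2 = 1/2
x_2 ↔ x_3 = 0 ↔ 1/2 = 1/2
(x_2 ↔ x_3) → x_3 = 1/2 → 1/2 = 1/2
x_1 ↔ x_3 = 1/2 ↔ 1/2 = 1/2
((x_2 ↔ x_3) → x_3) → (x_1 ↔ x_3) = 1/2 → 1/2 = 1/2
((x_2 → (x_2 → x_2)) ↔ ¬¬(x_3 → x_3)) → (((x_2 ↔ x_3) → x_3) → (x_1 ↔ x_3)) = 1/2 → 1/2 = 1/2

1/2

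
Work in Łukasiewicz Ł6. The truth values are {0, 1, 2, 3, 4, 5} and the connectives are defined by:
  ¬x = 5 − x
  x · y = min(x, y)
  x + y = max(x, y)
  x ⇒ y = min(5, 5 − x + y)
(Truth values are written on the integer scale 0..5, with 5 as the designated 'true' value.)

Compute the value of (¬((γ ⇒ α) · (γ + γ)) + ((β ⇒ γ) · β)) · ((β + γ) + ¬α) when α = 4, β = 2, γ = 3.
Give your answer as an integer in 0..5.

2

γ ⇒ α = 3 ⇒ 4 = 5
γ + γ = 3 + 3 = 3
(γ ⇒ α) · (γ + γ) = 5 · 3 = 3
¬((γ ⇒ α) · (γ + γ)) = ¬3 = 2
β ⇒ γ = 2 ⇒ 3 = 5
(β ⇒ γ) · β = 5 · 2 = 2
¬((γ ⇒ α) · (γ + γ)) + ((β ⇒ γ) · β) = 2 + 2 = 2
β + γ = 2 + 3 = 3
¬α = ¬4 = 1
(β + γ) + ¬α = 3 + 1 = 3
(¬((γ ⇒ α) · (γ + γ)) + ((β ⇒ γ) · β)) · ((β + γ) + ¬α) = 2 · 3 = 2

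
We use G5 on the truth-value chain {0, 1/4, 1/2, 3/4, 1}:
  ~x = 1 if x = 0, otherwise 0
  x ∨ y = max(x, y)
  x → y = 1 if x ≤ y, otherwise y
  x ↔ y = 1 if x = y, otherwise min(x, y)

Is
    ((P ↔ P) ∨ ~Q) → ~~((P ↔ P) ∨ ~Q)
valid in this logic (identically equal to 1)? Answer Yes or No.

At P = 3/4, Q = 1/4, for instance:
P ↔ P = 3/4 ↔ 3/4 = 1
~Q = ~1/4 = 0
(P ↔ P) ∨ ~Q = 1 ∨ 0 = 1
~((P ↔ P) ∨ ~Q) = ~1 = 0
~~((P ↔ P) ∨ ~Q) = ~0 = 1
((P ↔ P) ∨ ~Q) → ~~((P ↔ P) ∨ ~Q) = 1 → 1 = 1
and checking the remaining 24 assignments likewise gives ≥ 1 in every case.

Yes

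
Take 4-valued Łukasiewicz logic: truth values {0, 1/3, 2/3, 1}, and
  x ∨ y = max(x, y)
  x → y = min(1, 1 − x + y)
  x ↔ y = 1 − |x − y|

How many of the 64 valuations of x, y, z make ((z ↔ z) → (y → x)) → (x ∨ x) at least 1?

28

value 1: 28 assignments (counts)
value 2/3: 20 assignments
value 1/3: 12 assignments
value 0: 4 assignments
So 28 of the 64 assignments meet the threshold.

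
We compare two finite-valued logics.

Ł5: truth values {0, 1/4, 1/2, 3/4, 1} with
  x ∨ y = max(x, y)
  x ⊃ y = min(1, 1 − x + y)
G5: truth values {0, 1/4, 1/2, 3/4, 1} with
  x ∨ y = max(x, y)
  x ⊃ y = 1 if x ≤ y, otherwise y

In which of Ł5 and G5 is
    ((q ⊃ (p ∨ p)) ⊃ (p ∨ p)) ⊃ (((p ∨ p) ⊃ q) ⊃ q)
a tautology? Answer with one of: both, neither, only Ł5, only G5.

only Ł5

In Ł5: every assignment gives 1 — tautology.
In G5: at p = 0, q = 1/4 the value is 1/4 — not a tautology.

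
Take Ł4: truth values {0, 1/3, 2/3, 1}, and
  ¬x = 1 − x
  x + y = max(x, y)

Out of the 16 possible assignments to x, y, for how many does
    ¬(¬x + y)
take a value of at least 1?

x = 0, y = 0 ↦ 0  <
x = 0, y = 1/3 ↦ 0  <
x = 0, y = 2/3 ↦ 0  <
x = 0, y = 1 ↦ 0  <
x = 1/3, y = 0 ↦ 1/3  <
x = 1/3, y = 1/3 ↦ 1/3  <
x = 1/3, y = 2/3 ↦ 1/3  <
x = 1/3, y = 1 ↦ 0  <
x = 2/3, y = 0 ↦ 2/3  <
x = 2/3, y = 1/3 ↦ 2/3  <
x = 2/3, y = 2/3 ↦ 1/3  <
x = 2/3, y = 1 ↦ 0  <
x = 1, y = 0 ↦ 1  ≥
x = 1, y = 1/3 ↦ 2/3  <
x = 1, y = 2/3 ↦ 1/3  <
x = 1, y = 1 ↦ 0  <
So 1 of the 16 assignments meets the threshold.

1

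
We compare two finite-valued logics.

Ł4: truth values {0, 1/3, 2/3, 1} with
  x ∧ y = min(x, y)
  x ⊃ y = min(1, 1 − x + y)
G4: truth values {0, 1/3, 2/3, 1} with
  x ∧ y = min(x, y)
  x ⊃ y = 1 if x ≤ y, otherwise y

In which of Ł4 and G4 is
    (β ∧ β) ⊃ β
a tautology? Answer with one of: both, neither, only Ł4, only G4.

In Ł4: every assignment gives 1 — tautology.
In G4: every assignment gives 1 — tautology.

both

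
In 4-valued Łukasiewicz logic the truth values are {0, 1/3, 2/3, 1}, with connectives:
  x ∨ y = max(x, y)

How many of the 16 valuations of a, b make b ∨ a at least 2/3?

a = 0, b = 0 ↦ 0  <
a = 0, b = 1/3 ↦ 1/3  <
a = 0, b = 2/3 ↦ 2/3  ≥
a = 0, b = 1 ↦ 1  ≥
a = 1/3, b = 0 ↦ 1/3  <
a = 1/3, b = 1/3 ↦ 1/3  <
a = 1/3, b = 2/3 ↦ 2/3  ≥
a = 1/3, b = 1 ↦ 1  ≥
a = 2/3, b = 0 ↦ 2/3  ≥
a = 2/3, b = 1/3 ↦ 2/3  ≥
a = 2/3, b = 2/3 ↦ 2/3  ≥
a = 2/3, b = 1 ↦ 1  ≥
a = 1, b = 0 ↦ 1  ≥
a = 1, b = 1/3 ↦ 1  ≥
a = 1, b = 2/3 ↦ 1  ≥
a = 1, b = 1 ↦ 1  ≥
So 12 of the 16 assignments meet the threshold.

12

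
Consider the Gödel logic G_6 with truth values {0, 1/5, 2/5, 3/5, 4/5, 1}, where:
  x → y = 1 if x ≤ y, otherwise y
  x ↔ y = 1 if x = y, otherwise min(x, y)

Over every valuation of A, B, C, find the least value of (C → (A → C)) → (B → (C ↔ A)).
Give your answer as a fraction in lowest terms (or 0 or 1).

0

Take A = 0, B = 1/5, C = 1/5:
A → C = 0 → 1/5 = 1
C → (A → C) = 1/5 → 1 = 1
C ↔ A = 1/5 ↔ 0 = 0
B → (C ↔ A) = 1/5 → 0 = 0
(C → (A → C)) → (B → (C ↔ A)) = 1 → 0 = 0
No assignment yields a value below 0, so this is the minimum.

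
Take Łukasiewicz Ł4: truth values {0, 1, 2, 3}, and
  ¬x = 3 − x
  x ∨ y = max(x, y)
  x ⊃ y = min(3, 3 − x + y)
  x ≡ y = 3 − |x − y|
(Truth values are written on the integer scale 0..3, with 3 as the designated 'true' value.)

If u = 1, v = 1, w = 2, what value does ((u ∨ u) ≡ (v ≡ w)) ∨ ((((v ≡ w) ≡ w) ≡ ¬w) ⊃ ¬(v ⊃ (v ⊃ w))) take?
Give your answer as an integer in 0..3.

u ∨ u = 1 ∨ 1 = 1
v ≡ w = 1 ≡ 2 = 2
(u ∨ u) ≡ (v ≡ w) = 1 ≡ 2 = 2
v ≡ w = 1 ≡ 2 = 2
(v ≡ w) ≡ w = 2 ≡ 2 = 3
¬w = ¬2 = 1
((v ≡ w) ≡ w) ≡ ¬w = 3 ≡ 1 = 1
v ⊃ w = 1 ⊃ 2 = 3
v ⊃ (v ⊃ w) = 1 ⊃ 3 = 3
¬(v ⊃ (v ⊃ w)) = ¬3 = 0
(((v ≡ w) ≡ w) ≡ ¬w) ⊃ ¬(v ⊃ (v ⊃ w)) = 1 ⊃ 0 = 2
((u ∨ u) ≡ (v ≡ w)) ∨ ((((v ≡ w) ≡ w) ≡ ¬w) ⊃ ¬(v ⊃ (v ⊃ w))) = 2 ∨ 2 = 2

2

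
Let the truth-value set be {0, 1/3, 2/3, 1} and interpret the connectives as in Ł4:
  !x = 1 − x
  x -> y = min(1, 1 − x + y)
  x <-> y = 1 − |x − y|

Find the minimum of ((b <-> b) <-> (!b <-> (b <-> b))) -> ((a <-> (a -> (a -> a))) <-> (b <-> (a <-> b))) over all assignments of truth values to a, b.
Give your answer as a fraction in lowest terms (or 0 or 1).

2/3

Take a = 0, b = 1/3:
b <-> b = 1/3 <-> 1/3 = 1
!b = !1/3 = 2/3
b <-> b = 1/3 <-> 1/3 = 1
!b <-> (b <-> b) = 2/3 <-> 1 = 2/3
(b <-> b) <-> (!b <-> (b <-> b)) = 1 <-> 2/3 = 2/3
a -> a = 0 -> 0 = 1
a -> (a -> a) = 0 -> 1 = 1
a <-> (a -> (a -> a)) = 0 <-> 1 = 0
a <-> b = 0 <-> 1/3 = 2/3
b <-> (a <-> b) = 1/3 <-> 2/3 = 2/3
(a <-> (a -> (a -> a))) <-> (b <-> (a <-> b)) = 0 <-> 2/3 = 1/3
((b <-> b) <-> (!b <-> (b <-> b))) -> ((a <-> (a -> (a -> a))) <-> (b <-> (a <-> b))) = 2/3 -> 1/3 = 2/3
No assignment yields a value below 2/3, so this is the minimum.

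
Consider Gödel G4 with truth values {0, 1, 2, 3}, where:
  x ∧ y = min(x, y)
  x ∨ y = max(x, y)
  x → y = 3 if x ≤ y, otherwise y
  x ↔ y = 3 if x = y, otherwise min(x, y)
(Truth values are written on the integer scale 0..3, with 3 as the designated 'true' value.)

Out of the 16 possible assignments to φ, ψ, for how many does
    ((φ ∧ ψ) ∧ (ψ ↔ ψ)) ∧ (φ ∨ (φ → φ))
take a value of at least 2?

4

φ = 0, ψ = 0 ↦ 0  <
φ = 0, ψ = 1 ↦ 0  <
φ = 0, ψ = 2 ↦ 0  <
φ = 0, ψ = 3 ↦ 0  <
φ = 1, ψ = 0 ↦ 0  <
φ = 1, ψ = 1 ↦ 1  <
φ = 1, ψ = 2 ↦ 1  <
φ = 1, ψ = 3 ↦ 1  <
φ = 2, ψ = 0 ↦ 0  <
φ = 2, ψ = 1 ↦ 1  <
φ = 2, ψ = 2 ↦ 2  ≥
φ = 2, ψ = 3 ↦ 2  ≥
φ = 3, ψ = 0 ↦ 0  <
φ = 3, ψ = 1 ↦ 1  <
φ = 3, ψ = 2 ↦ 2  ≥
φ = 3, ψ = 3 ↦ 3  ≥
So 4 of the 16 assignments meet the threshold.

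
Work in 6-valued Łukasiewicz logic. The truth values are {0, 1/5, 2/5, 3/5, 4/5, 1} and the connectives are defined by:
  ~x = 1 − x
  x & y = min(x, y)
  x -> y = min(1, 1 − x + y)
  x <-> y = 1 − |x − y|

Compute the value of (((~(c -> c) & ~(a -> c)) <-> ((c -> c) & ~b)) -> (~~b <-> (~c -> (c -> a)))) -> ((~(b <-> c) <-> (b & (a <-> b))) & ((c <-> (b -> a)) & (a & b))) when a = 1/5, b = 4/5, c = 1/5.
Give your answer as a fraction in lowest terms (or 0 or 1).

1/5

c -> c = 1/5 -> 1/5 = 1
~(c -> c) = ~1 = 0
a -> c = 1/5 -> 1/5 = 1
~(a -> c) = ~1 = 0
~(c -> c) & ~(a -> c) = 0 & 0 = 0
c -> c = 1/5 -> 1/5 = 1
~b = ~4/5 = 1/5
(c -> c) & ~b = 1 & 1/5 = 1/5
(~(c -> c) & ~(a -> c)) <-> ((c -> c) & ~b) = 0 <-> 1/5 = 4/5
~b = ~4/5 = 1/5
~~b = ~1/5 = 4/5
~c = ~1/5 = 4/5
c -> a = 1/5 -> 1/5 = 1
~c -> (c -> a) = 4/5 -> 1 = 1
~~b <-> (~c -> (c -> a)) = 4/5 <-> 1 = 4/5
((~(c -> c) & ~(a -> c)) <-> ((c -> c) & ~b)) -> (~~b <-> (~c -> (c -> a))) = 4/5 -> 4/5 = 1
b <-> c = 4/5 <-> 1/5 = 2/5
~(b <-> c) = ~2/5 = 3/5
a <-> b = 1/5 <-> 4/5 = 2/5
b & (a <-> b) = 4/5 & 2/5 = 2/5
~(b <-> c) <-> (b & (a <-> b)) = 3/5 <-> 2/5 = 4/5
b -> a = 4/5 -> 1/5 = 2/5
c <-> (b -> a) = 1/5 <-> 2/5 = 4/5
a & b = 1/5 & 4/5 = 1/5
(c <-> (b -> a)) & (a & b) = 4/5 & 1/5 = 1/5
(~(b <-> c) <-> (b & (a <-> b))) & ((c <-> (b -> a)) & (a & b)) = 4/5 & 1/5 = 1/5
(((~(c -> c) & ~(a -> c)) <-> ((c -> c) & ~b)) -> (~~b <-> (~c -> (c -> a)))) -> ((~(b <-> c) <-> (b & (a <-> b))) & ((c <-> (b -> a)) & (a & b))) = 1 -> 1/5 = 1/5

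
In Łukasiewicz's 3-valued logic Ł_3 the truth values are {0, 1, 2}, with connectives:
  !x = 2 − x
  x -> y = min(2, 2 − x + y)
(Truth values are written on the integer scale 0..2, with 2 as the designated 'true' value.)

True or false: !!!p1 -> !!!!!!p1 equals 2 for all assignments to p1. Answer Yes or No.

Counterexample: take p1 = 0.
!p1 = !0 = 2
!!p1 = !2 = 0
!!!p1 = !0 = 2
!p1 = !0 = 2
!!p1 = !2 = 0
!!!p1 = !0 = 2
!!!!p1 = !2 = 0
!!!!!p1 = !0 = 2
!!!!!!p1 = !2 = 0
!!!p1 -> !!!!!!p1 = 2 -> 0 = 0
This gives 0 ≠ 2.

No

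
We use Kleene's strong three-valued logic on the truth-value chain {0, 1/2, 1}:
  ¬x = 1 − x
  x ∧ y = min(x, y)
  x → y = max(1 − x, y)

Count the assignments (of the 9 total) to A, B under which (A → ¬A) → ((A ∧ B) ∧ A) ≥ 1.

A = 0, B = 0 ↦ 0  <
A = 0, B = 1/2 ↦ 0  <
A = 0, B = 1 ↦ 0  <
A = 1/2, B = 0 ↦ 1/2  <
A = 1/2, B = 1/2 ↦ 1/2  <
A = 1/2, B = 1 ↦ 1/2  <
A = 1, B = 0 ↦ 1  ≥
A = 1, B = 1/2 ↦ 1  ≥
A = 1, B = 1 ↦ 1  ≥
So 3 of the 9 assignments meet the threshold.

3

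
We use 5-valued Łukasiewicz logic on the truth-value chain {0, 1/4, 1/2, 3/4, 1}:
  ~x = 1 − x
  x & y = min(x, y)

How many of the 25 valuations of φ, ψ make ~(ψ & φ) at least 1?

9

value 1: 9 assignments (counts)
value 3/4: 7 assignments
value 1/2: 5 assignments
value 1/4: 3 assignments
value 0: 1 assignment
So 9 of the 25 assignments meet the threshold.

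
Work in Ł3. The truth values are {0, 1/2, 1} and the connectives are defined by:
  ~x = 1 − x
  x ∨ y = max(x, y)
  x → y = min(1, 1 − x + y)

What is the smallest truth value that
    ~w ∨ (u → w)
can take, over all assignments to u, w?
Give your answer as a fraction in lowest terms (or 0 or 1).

1/2

Take u = 1, w = 1/2:
~w = ~1/2 = 1/2
u → w = 1 → 1/2 = 1/2
~w ∨ (u → w) = 1/2 ∨ 1/2 = 1/2
No assignment yields a value below 1/2, so this is the minimum.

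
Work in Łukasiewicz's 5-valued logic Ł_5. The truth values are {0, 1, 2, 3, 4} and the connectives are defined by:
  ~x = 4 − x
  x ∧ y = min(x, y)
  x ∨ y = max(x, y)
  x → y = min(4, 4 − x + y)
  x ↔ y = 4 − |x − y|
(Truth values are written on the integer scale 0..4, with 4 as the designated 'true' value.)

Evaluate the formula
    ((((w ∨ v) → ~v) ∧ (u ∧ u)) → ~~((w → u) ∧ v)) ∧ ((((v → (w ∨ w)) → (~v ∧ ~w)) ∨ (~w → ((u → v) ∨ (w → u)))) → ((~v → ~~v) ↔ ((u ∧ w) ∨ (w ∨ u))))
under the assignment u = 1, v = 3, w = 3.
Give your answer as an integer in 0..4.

3

w ∨ v = 3 ∨ 3 = 3
~v = ~3 = 1
(w ∨ v) → ~v = 3 → 1 = 2
u ∧ u = 1 ∧ 1 = 1
((w ∨ v) → ~v) ∧ (u ∧ u) = 2 ∧ 1 = 1
w → u = 3 → 1 = 2
(w → u) ∧ v = 2 ∧ 3 = 2
~((w → u) ∧ v) = ~2 = 2
~~((w → u) ∧ v) = ~2 = 2
(((w ∨ v) → ~v) ∧ (u ∧ u)) → ~~((w → u) ∧ v) = 1 → 2 = 4
w ∨ w = 3 ∨ 3 = 3
v → (w ∨ w) = 3 → 3 = 4
~v = ~3 = 1
~w = ~3 = 1
~v ∧ ~w = 1 ∧ 1 = 1
(v → (w ∨ w)) → (~v ∧ ~w) = 4 → 1 = 1
~w = ~3 = 1
u → v = 1 → 3 = 4
w → u = 3 → 1 = 2
(u → v) ∨ (w → u) = 4 ∨ 2 = 4
~w → ((u → v) ∨ (w → u)) = 1 → 4 = 4
((v → (w ∨ w)) → (~v ∧ ~w)) ∨ (~w → ((u → v) ∨ (w → u))) = 1 ∨ 4 = 4
~v = ~3 = 1
~v = ~3 = 1
~~v = ~1 = 3
~v → ~~v = 1 → 3 = 4
u ∧ w = 1 ∧ 3 = 1
w ∨ u = 3 ∨ 1 = 3
(u ∧ w) ∨ (w ∨ u) = 1 ∨ 3 = 3
(~v → ~~v) ↔ ((u ∧ w) ∨ (w ∨ u)) = 4 ↔ 3 = 3
(((v → (w ∨ w)) → (~v ∧ ~w)) ∨ (~w → ((u → v) ∨ (w → u)))) → ((~v → ~~v) ↔ ((u ∧ w) ∨ (w ∨ u))) = 4 → 3 = 3
((((w ∨ v) → ~v) ∧ (u ∧ u)) → ~~((w → u) ∧ v)) ∧ ((((v → (w ∨ w)) → (~v ∧ ~w)) ∨ (~w → ((u → v) ∨ (w → u)))) → ((~v → ~~v) ↔ ((u ∧ w) ∨ (w ∨ u)))) = 4 ∧ 3 = 3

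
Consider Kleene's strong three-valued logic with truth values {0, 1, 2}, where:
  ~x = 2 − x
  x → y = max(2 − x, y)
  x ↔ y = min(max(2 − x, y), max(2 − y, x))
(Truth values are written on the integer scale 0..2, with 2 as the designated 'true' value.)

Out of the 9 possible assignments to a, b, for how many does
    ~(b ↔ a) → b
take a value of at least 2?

a = 0, b = 0 ↦ 2  ≥
a = 0, b = 1 ↦ 1  <
a = 0, b = 2 ↦ 2  ≥
a = 1, b = 0 ↦ 1  <
a = 1, b = 1 ↦ 1  <
a = 1, b = 2 ↦ 2  ≥
a = 2, b = 0 ↦ 0  <
a = 2, b = 1 ↦ 1  <
a = 2, b = 2 ↦ 2  ≥
So 4 of the 9 assignments meet the threshold.

4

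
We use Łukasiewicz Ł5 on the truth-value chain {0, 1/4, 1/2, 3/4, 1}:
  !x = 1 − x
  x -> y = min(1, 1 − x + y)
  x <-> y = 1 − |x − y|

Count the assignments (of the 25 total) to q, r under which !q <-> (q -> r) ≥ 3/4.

16

value 1: 9 assignments (counts)
value 3/4: 7 assignments (counts)
value 1/2: 5 assignments
value 1/4: 3 assignments
value 0: 1 assignment
So 16 of the 25 assignments meet the threshold.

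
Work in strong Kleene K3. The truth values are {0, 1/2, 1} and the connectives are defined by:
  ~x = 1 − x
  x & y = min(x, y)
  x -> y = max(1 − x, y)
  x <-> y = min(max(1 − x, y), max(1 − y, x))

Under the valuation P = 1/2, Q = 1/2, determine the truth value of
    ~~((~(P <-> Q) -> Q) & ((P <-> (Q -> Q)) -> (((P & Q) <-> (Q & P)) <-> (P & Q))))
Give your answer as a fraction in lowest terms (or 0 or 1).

P <-> Q = 1/2 <-> 1/2 = 1/2
~(P <-> Q) = ~1/2 = 1/2
~(P <-> Q) -> Q = 1/2 -> 1/2 = 1/2
Q -> Q = 1/2 -> 1/2 = 1/2
P <-> (Q -> Q) = 1/2 <-> 1/2 = 1/2
P & Q = 1/2 & 1/2 = 1/2
Q & P = 1/2 & 1/2 = 1/2
(P & Q) <-> (Q & P) = 1/2 <-> 1/2 = 1/2
P & Q = 1/2 & 1/2 = 1/2
((P & Q) <-> (Q & P)) <-> (P & Q) = 1/2 <-> 1/2 = 1/2
(P <-> (Q -> Q)) -> (((P & Q) <-> (Q & P)) <-> (P & Q)) = 1/2 -> 1/2 = 1/2
(~(P <-> Q) -> Q) & ((P <-> (Q -> Q)) -> (((P & Q) <-> (Q & P)) <-> (P & Q))) = 1/2 & 1/2 = 1/2
~((~(P <-> Q) -> Q) & ((P <-> (Q -> Q)) -> (((P & Q) <-> (Q & P)) <-> (P & Q)))) = ~1/2 = 1/2
~~((~(P <-> Q) -> Q) & ((P <-> (Q -> Q)) -> (((P & Q) <-> (Q & P)) <-> (P & Q)))) = ~1/2 = 1/2

1/2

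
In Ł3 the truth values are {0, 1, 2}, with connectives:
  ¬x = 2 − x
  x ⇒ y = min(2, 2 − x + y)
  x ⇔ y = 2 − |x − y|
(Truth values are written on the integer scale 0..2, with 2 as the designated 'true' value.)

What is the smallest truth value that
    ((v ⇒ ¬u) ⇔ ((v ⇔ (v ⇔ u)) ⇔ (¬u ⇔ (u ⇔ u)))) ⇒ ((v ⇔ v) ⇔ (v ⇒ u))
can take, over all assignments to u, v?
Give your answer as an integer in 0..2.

1

Take u = 0, v = 1:
¬u = ¬0 = 2
v ⇒ ¬u = 1 ⇒ 2 = 2
v ⇔ u = 1 ⇔ 0 = 1
v ⇔ (v ⇔ u) = 1 ⇔ 1 = 2
¬u = ¬0 = 2
u ⇔ u = 0 ⇔ 0 = 2
¬u ⇔ (u ⇔ u) = 2 ⇔ 2 = 2
(v ⇔ (v ⇔ u)) ⇔ (¬u ⇔ (u ⇔ u)) = 2 ⇔ 2 = 2
(v ⇒ ¬u) ⇔ ((v ⇔ (v ⇔ u)) ⇔ (¬u ⇔ (u ⇔ u))) = 2 ⇔ 2 = 2
v ⇔ v = 1 ⇔ 1 = 2
v ⇒ u = 1 ⇒ 0 = 1
(v ⇔ v) ⇔ (v ⇒ u) = 2 ⇔ 1 = 1
((v ⇒ ¬u) ⇔ ((v ⇔ (v ⇔ u)) ⇔ (¬u ⇔ (u ⇔ u)))) ⇒ ((v ⇔ v) ⇔ (v ⇒ u)) = 2 ⇒ 1 = 1
No assignment yields a value below 1, so this is the minimum.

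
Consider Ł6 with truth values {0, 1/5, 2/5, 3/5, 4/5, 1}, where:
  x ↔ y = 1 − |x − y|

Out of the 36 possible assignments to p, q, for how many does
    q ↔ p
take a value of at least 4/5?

value 1: 6 assignments (counts)
value 4/5: 10 assignments (counts)
value 3/5: 8 assignments
value 2/5: 6 assignments
value 1/5: 4 assignments
value 0: 2 assignments
So 16 of the 36 assignments meet the threshold.

16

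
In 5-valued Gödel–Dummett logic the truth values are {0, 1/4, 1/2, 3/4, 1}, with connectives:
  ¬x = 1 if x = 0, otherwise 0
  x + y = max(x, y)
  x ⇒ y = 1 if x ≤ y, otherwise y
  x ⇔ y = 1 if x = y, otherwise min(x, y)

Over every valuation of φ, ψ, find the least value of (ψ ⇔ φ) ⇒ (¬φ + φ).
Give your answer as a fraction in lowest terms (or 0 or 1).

1/4

Take φ = 1/4, ψ = 1/4:
ψ ⇔ φ = 1/4 ⇔ 1/4 = 1
¬φ = ¬1/4 = 0
¬φ + φ = 0 + 1/4 = 1/4
(ψ ⇔ φ) ⇒ (¬φ + φ) = 1 ⇒ 1/4 = 1/4
No assignment yields a value below 1/4, so this is the minimum.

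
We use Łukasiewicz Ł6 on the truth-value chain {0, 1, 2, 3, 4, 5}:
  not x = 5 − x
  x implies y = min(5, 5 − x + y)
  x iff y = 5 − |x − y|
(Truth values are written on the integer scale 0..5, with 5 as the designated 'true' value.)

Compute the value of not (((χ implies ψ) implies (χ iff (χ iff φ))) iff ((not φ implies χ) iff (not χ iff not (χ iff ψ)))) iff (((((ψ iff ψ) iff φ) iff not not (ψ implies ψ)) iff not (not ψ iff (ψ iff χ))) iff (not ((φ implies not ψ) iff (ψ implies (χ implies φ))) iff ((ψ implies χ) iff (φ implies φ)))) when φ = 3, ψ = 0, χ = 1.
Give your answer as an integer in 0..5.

4

χ implies ψ = 1 implies 0 = 4
χ iff φ = 1 iff 3 = 3
χ iff (χ iff φ) = 1 iff 3 = 3
(χ implies ψ) implies (χ iff (χ iff φ)) = 4 implies 3 = 4
not φ = not 3 = 2
not φ implies χ = 2 implies 1 = 4
not χ = not 1 = 4
χ iff ψ = 1 iff 0 = 4
not (χ iff ψ) = not 4 = 1
not χ iff not (χ iff ψ) = 4 iff 1 = 2
(not φ implies χ) iff (not χ iff not (χ iff ψ)) = 4 iff 2 = 3
((χ implies ψ) implies (χ iff (χ iff φ))) iff ((not φ implies χ) iff (not χ iff not (χ iff ψ))) = 4 iff 3 = 4
not (((χ implies ψ) implies (χ iff (χ iff φ))) iff ((not φ implies χ) iff (not χ iff not (χ iff ψ)))) = not 4 = 1
ψ iff ψ = 0 iff 0 = 5
(ψ iff ψ) iff φ = 5 iff 3 = 3
ψ implies ψ = 0 implies 0 = 5
not (ψ implies ψ) = not 5 = 0
not not (ψ implies ψ) = not 0 = 5
((ψ iff ψ) iff φ) iff not not (ψ implies ψ) = 3 iff 5 = 3
not ψ = not 0 = 5
ψ iff χ = 0 iff 1 = 4
not ψ iff (ψ iff χ) = 5 iff 4 = 4
not (not ψ iff (ψ iff χ)) = not 4 = 1
(((ψ iff ψ) iff φ) iff not not (ψ implies ψ)) iff not (not ψ iff (ψ iff χ)) = 3 iff 1 = 3
not ψ = not 0 = 5
φ implies not ψ = 3 implies 5 = 5
χ implies φ = 1 implies 3 = 5
ψ implies (χ implies φ) = 0 implies 5 = 5
(φ implies not ψ) iff (ψ implies (χ implies φ)) = 5 iff 5 = 5
not ((φ implies not ψ) iff (ψ implies (χ implies φ))) = not 5 = 0
ψ implies χ = 0 implies 1 = 5
φ implies φ = 3 implies 3 = 5
(ψ implies χ) iff (φ implies φ) = 5 iff 5 = 5
not ((φ implies not ψ) iff (ψ implies (χ implies φ))) iff ((ψ implies χ) iff (φ implies φ)) = 0 iff 5 = 0
((((ψ iff ψ) iff φ) iff not not (ψ implies ψ)) iff not (not ψ iff (ψ iff χ))) iff (not ((φ implies not ψ) iff (ψ implies (χ implies φ))) iff ((ψ implies χ) iff (φ implies φ))) = 3 iff 0 = 2
not (((χ implies ψ) implies (χ iff (χ iff φ))) iff ((not φ implies χ) iff (not χ iff not (χ iff ψ)))) iff (((((ψ iff ψ) iff φ) iff not not (ψ implies ψ)) iff not (not ψ iff (ψ iff χ))) iff (not ((φ implies not ψ) iff (ψ implies (χ implies φ))) iff ((ψ implies χ) iff (φ implies φ)))) = 1 iff 2 = 4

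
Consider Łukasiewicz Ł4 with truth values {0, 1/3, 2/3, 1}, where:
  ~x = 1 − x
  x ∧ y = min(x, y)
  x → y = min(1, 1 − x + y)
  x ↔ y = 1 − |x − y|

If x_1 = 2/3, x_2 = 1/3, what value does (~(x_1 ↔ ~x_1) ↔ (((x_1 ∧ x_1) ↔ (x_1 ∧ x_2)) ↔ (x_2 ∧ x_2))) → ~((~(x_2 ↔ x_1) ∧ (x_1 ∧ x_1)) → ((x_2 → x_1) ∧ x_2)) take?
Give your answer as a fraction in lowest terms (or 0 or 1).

~x_1 = ~2/3 = 1/3
x_1 ↔ ~x_1 = 2/3 ↔ 1/3 = 2/3
~(x_1 ↔ ~x_1) = ~2/3 = 1/3
x_1 ∧ x_1 = 2/3 ∧ 2/3 = 2/3
x_1 ∧ x_2 = 2/3 ∧ 1/3 = 1/3
(x_1 ∧ x_1) ↔ (x_1 ∧ x_2) = 2/3 ↔ 1/3 = 2/3
x_2 ∧ x_2 = 1/3 ∧ 1/3 = 1/3
((x_1 ∧ x_1) ↔ (x_1 ∧ x_2)) ↔ (x_2 ∧ x_2) = 2/3 ↔ 1/3 = 2/3
~(x_1 ↔ ~x_1) ↔ (((x_1 ∧ x_1) ↔ (x_1 ∧ x_2)) ↔ (x_2 ∧ x_2)) = 1/3 ↔ 2/3 = 2/3
x_2 ↔ x_1 = 1/3 ↔ 2/3 = 2/3
~(x_2 ↔ x_1) = ~2/3 = 1/3
x_1 ∧ x_1 = 2/3 ∧ 2/3 = 2/3
~(x_2 ↔ x_1) ∧ (x_1 ∧ x_1) = 1/3 ∧ 2/3 = 1/3
x_2 → x_1 = 1/3 → 2/3 = 1
(x_2 → x_1) ∧ x_2 = 1 ∧ 1/3 = 1/3
(~(x_2 ↔ x_1) ∧ (x_1 ∧ x_1)) → ((x_2 → x_1) ∧ x_2) = 1/3 → 1/3 = 1
~((~(x_2 ↔ x_1) ∧ (x_1 ∧ x_1)) → ((x_2 → x_1) ∧ x_2)) = ~1 = 0
(~(x_1 ↔ ~x_1) ↔ (((x_1 ∧ x_1) ↔ (x_1 ∧ x_2)) ↔ (x_2 ∧ x_2))) → ~((~(x_2 ↔ x_1) ∧ (x_1 ∧ x_1)) → ((x_2 → x_1) ∧ x_2)) = 2/3 → 0 = 1/3

1/3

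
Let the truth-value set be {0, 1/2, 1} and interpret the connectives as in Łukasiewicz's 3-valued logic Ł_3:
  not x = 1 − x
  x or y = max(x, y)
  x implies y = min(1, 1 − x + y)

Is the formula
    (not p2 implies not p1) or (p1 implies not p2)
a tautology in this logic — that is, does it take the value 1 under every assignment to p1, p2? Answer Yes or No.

No

Counterexample: take p1 = 1, p2 = 1/2.
not p2 = not 1/2 = 1/2
not p1 = not 1 = 0
not p2 implies not p1 = 1/2 implies 0 = 1/2
not p2 = not 1/2 = 1/2
p1 implies not p2 = 1 implies 1/2 = 1/2
(not p2 implies not p1) or (p1 implies not p2) = 1/2 or 1/2 = 1/2
This gives 1/2 ≠ 1.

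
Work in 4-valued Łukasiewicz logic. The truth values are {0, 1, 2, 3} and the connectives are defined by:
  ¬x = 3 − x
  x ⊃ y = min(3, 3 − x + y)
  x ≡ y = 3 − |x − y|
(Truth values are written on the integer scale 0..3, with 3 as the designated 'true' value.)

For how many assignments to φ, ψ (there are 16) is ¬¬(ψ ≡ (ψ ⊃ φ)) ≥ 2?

φ = 0, ψ = 0 ↦ 0  <
φ = 0, ψ = 1 ↦ 2  ≥
φ = 0, ψ = 2 ↦ 2  ≥
φ = 0, ψ = 3 ↦ 0  <
φ = 1, ψ = 0 ↦ 0  <
φ = 1, ψ = 1 ↦ 1  <
φ = 1, ψ = 2 ↦ 3  ≥
φ = 1, ψ = 3 ↦ 1  <
φ = 2, ψ = 0 ↦ 0  <
φ = 2, ψ = 1 ↦ 1  <
φ = 2, ψ = 2 ↦ 2  ≥
φ = 2, ψ = 3 ↦ 2  ≥
φ = 3, ψ = 0 ↦ 0  <
φ = 3, ψ = 1 ↦ 1  <
φ = 3, ψ = 2 ↦ 2  ≥
φ = 3, ψ = 3 ↦ 3  ≥
So 7 of the 16 assignments meet the threshold.

7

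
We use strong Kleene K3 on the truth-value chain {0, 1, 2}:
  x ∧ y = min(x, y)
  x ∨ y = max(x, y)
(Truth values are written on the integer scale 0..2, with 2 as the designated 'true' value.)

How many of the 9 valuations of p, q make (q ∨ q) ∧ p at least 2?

p = 0, q = 0 ↦ 0  <
p = 0, q = 1 ↦ 0  <
p = 0, q = 2 ↦ 0  <
p = 1, q = 0 ↦ 0  <
p = 1, q = 1 ↦ 1  <
p = 1, q = 2 ↦ 1  <
p = 2, q = 0 ↦ 0  <
p = 2, q = 1 ↦ 1  <
p = 2, q = 2 ↦ 2  ≥
So 1 of the 9 assignments meets the threshold.

1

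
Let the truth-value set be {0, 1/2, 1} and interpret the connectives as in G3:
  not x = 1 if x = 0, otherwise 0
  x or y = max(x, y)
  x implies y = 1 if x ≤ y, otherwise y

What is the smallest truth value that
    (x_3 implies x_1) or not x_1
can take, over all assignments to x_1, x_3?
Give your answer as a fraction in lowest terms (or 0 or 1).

1/2

Take x_1 = 1/2, x_3 = 1:
x_3 implies x_1 = 1 implies 1/2 = 1/2
not x_1 = not 1/2 = 0
(x_3 implies x_1) or not x_1 = 1/2 or 0 = 1/2
No assignment yields a value below 1/2, so this is the minimum.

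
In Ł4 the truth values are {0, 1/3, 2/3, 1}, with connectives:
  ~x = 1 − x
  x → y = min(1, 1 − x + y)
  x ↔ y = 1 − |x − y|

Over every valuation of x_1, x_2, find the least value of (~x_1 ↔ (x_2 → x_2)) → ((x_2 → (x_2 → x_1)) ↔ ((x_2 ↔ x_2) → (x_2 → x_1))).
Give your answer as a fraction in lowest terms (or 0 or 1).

Take x_1 = 0, x_2 = 1/3:
~x_1 = ~0 = 1
x_2 → x_2 = 1/3 → 1/3 = 1
~x_1 ↔ (x_2 → x_2) = 1 ↔ 1 = 1
x_2 → x_1 = 1/3 → 0 = 2/3
x_2 → (x_2 → x_1) = 1/3 → 2/3 = 1
x_2 ↔ x_2 = 1/3 ↔ 1/3 = 1
x_2 → x_1 = 1/3 → 0 = 2/3
(x_2 ↔ x_2) → (x_2 → x_1) = 1 → 2/3 = 2/3
(x_2 → (x_2 → x_1)) ↔ ((x_2 ↔ x_2) → (x_2 → x_1)) = 1 ↔ 2/3 = 2/3
(~x_1 ↔ (x_2 → x_2)) → ((x_2 → (x_2 → x_1)) ↔ ((x_2 ↔ x_2) → (x_2 → x_1))) = 1 → 2/3 = 2/3
No assignment yields a value below 2/3, so this is the minimum.

2/3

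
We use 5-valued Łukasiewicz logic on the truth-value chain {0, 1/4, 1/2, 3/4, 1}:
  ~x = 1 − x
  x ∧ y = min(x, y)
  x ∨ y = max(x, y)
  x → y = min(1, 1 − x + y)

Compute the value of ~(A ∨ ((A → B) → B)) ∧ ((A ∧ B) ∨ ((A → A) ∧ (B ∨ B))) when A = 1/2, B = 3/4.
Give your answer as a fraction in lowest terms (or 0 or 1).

1/4

A → B = 1/2 → 3/4 = 1
(A → B) → B = 1 → 3/4 = 3/4
A ∨ ((A → B) → B) = 1/2 ∨ 3/4 = 3/4
~(A ∨ ((A → B) → B)) = ~3/4 = 1/4
A ∧ B = 1/2 ∧ 3/4 = 1/2
A → A = 1/2 → 1/2 = 1
B ∨ B = 3/4 ∨ 3/4 = 3/4
(A → A) ∧ (B ∨ B) = 1 ∧ 3/4 = 3/4
(A ∧ B) ∨ ((A → A) ∧ (B ∨ B)) = 1/2 ∨ 3/4 = 3/4
~(A ∨ ((A → B) → B)) ∧ ((A ∧ B) ∨ ((A → A) ∧ (B ∨ B))) = 1/4 ∧ 3/4 = 1/4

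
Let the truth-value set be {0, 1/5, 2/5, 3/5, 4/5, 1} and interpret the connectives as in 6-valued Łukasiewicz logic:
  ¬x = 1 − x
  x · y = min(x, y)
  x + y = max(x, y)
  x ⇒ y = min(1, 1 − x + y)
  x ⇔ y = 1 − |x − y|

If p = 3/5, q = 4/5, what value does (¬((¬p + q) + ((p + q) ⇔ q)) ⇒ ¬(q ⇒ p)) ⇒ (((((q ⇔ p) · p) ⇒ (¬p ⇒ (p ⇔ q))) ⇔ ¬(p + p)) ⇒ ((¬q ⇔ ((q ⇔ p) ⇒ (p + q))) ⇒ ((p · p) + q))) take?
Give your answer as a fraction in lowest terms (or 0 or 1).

¬p = ¬3/5 = 2/5
¬p + q = 2/5 + 4/5 = 4/5
p + q = 3/5 + 4/5 = 4/5
(p + q) ⇔ q = 4/5 ⇔ 4/5 = 1
(¬p + q) + ((p + q) ⇔ q) = 4/5 + 1 = 1
¬((¬p + q) + ((p + q) ⇔ q)) = ¬1 = 0
q ⇒ p = 4/5 ⇒ 3/5 = 4/5
¬(q ⇒ p) = ¬4/5 = 1/5
¬((¬p + q) + ((p + q) ⇔ q)) ⇒ ¬(q ⇒ p) = 0 ⇒ 1/5 = 1
q ⇔ p = 4/5 ⇔ 3/5 = 4/5
(q ⇔ p) · p = 4/5 · 3/5 = 3/5
¬p = ¬3/5 = 2/5
p ⇔ q = 3/5 ⇔ 4/5 = 4/5
¬p ⇒ (p ⇔ q) = 2/5 ⇒ 4/5 = 1
((q ⇔ p) · p) ⇒ (¬p ⇒ (p ⇔ q)) = 3/5 ⇒ 1 = 1
p + p = 3/5 + 3/5 = 3/5
¬(p + p) = ¬3/5 = 2/5
(((q ⇔ p) · p) ⇒ (¬p ⇒ (p ⇔ q))) ⇔ ¬(p + p) = 1 ⇔ 2/5 = 2/5
¬q = ¬4/5 = 1/5
q ⇔ p = 4/5 ⇔ 3/5 = 4/5
p + q = 3/5 + 4/5 = 4/5
(q ⇔ p) ⇒ (p + q) = 4/5 ⇒ 4/5 = 1
¬q ⇔ ((q ⇔ p) ⇒ (p + q)) = 1/5 ⇔ 1 = 1/5
p · p = 3/5 · 3/5 = 3/5
(p · p) + q = 3/5 + 4/5 = 4/5
(¬q ⇔ ((q ⇔ p) ⇒ (p + q))) ⇒ ((p · p) + q) = 1/5 ⇒ 4/5 = 1
((((q ⇔ p) · p) ⇒ (¬p ⇒ (p ⇔ q))) ⇔ ¬(p + p)) ⇒ ((¬q ⇔ ((q ⇔ p) ⇒ (p + q))) ⇒ ((p · p) + q)) = 2/5 ⇒ 1 = 1
(¬((¬p + q) + ((p + q) ⇔ q)) ⇒ ¬(q ⇒ p)) ⇒ (((((q ⇔ p) · p) ⇒ (¬p ⇒ (p ⇔ q))) ⇔ ¬(p + p)) ⇒ ((¬q ⇔ ((q ⇔ p) ⇒ (p + q))) ⇒ ((p · p) + q))) = 1 ⇒ 1 = 1

1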